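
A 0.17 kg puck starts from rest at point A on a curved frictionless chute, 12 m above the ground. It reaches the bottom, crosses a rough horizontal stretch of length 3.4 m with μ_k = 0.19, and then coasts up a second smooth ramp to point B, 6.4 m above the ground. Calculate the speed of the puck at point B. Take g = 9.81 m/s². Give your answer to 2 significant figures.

v = 9.9 m/s

Energy at A: mgh₁ = (0.17)(9.81)(12) = 20.012 J
Friction loss: W_f = μ_k mg d = 1.077 J
At B: ½mv² + mgh₂ = mgh₁ − W_f
½mv² = 20.012 − 1.077 − 10.673 = 8.2618 J
v = √(2 × 8.2618/0.17) = 9.859 m/s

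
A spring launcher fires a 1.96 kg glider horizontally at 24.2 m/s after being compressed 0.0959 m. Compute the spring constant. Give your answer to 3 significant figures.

k = 125000 N/m

½kx² = ½mv²
k = mv²/x² = (1.96)(24.2)²/(0.0959)² = 124810 N/m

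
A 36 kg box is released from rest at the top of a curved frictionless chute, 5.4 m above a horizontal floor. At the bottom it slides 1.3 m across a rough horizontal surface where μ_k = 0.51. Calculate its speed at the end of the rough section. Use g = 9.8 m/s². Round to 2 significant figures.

Energy bookkeeping (friction removes W_f = μ_k N d):
mgh = ½mv² + μ_k m g d
W_f = μ_k mg d = (0.51)(36)(9.8)(1.3) = 233.9 J
½mv² = mgh − W_f = 1905.1 − 233.9 = 1671.2 J
v = √(2 × 1671.2/36) = 9.636 m/s

v = 9.6 m/s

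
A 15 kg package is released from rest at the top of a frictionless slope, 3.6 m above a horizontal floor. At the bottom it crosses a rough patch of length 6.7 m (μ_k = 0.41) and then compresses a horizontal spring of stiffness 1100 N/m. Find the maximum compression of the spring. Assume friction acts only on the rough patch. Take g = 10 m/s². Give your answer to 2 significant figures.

x = 0.48 m

Initial energy: E₁ = mgh = (15)(10)(3.6) = 540.00 J
Friction removes W_f = μ_k mg d = (0.41)(15)(10)(6.7) = 412.0 J
Energy reaching the spring: E = 540.00 − 412.0 = 127.95 J
At max compression ½kx² = E ⇒ x = √(2E/k) = √(2 × 127.95/1100) = 0.4823 m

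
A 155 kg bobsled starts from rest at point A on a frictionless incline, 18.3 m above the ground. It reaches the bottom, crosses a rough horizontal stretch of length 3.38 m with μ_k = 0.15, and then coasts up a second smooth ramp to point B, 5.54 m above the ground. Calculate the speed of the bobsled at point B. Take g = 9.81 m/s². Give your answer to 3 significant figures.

Energy at A: mgh₁ = (155)(9.81)(18.3) = 27826 J
Friction loss: W_f = μ_k mg d = 770.9 J
At B: ½mv² + mgh₂ = mgh₁ − W_f
½mv² = 27826 − 770.9 − 8423.8 = 18631 J
v = √(2 × 18631/155) = 15.50 m/s

v = 15.5 m/s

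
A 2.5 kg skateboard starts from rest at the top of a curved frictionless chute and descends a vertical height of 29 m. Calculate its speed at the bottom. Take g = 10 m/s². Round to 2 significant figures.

By conservation of mechanical energy, mgh = ½mv²
The mass cancels from both sides.
v = √(2gh) = √(2 × 10 × 29) = √580.00 = 24.08 m/s

v = 24 m/s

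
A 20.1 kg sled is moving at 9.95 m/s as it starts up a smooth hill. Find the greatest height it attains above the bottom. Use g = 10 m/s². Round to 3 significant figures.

Setting KE at the bottom equal to PE gained: ½mv² = mgh
h = v²/(2g) = 9.95²/(2 × 10) = 4.950 m

h = 4.95 m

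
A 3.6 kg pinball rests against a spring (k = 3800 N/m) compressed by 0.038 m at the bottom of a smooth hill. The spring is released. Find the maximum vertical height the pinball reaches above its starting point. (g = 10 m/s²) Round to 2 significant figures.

At maximum height the pinball is at rest, so ½kx² = mgh
h = kx²/(2mg) = (3800)(0.038)²/(2 × 3.6 × 10) = 0.07621 m

h = 0.076 m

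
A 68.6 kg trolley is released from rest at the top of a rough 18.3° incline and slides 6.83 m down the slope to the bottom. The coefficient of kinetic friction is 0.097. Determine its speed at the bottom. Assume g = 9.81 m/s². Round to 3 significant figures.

Work–energy: mg(L sinθ) − μ_k(mg cosθ)L = ½mv²
mgh = mgL sinθ = (68.6)(9.81)(6.83)sin18.3° = 1443.2 J
W_f = μ_k mg cosθ · L = (0.097)(68.6)(9.81)cos18.3°·6.83 = 423.3 J
½mv² = 1443.2 − 423.3 = 1019.9 J
v = √(2 × 1019.9/68.6) = 5.453 m/s

v = 5.45 m/s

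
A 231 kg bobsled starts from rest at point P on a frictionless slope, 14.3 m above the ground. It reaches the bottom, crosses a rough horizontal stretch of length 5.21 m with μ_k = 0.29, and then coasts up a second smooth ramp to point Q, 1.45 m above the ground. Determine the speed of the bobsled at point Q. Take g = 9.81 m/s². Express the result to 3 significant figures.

Energy at P: mgh₁ = (231)(9.81)(14.3) = 32405 J
Friction loss: W_f = μ_k mg d = 3424 J
At Q: ½mv² + mgh₂ = mgh₁ − W_f
½mv² = 32405 − 3424 − 3285.9 = 25696 J
v = √(2 × 25696/231) = 14.92 m/s

v = 14.9 m/s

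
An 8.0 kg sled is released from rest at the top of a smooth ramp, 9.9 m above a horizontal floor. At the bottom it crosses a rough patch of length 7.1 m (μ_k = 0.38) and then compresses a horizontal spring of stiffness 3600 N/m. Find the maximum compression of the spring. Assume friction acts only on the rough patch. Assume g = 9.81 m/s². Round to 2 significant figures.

Initial energy: E₁ = mgh = (8.0)(9.81)(9.9) = 776.95 J
Friction removes W_f = μ_k mg d = (0.38)(8.0)(9.81)(7.1) = 211.7 J
Energy reaching the spring: E = 776.95 − 211.7 = 565.21 J
At max compression ½kx² = E ⇒ x = √(2E/k) = √(2 × 565.21/3600) = 0.5604 m

x = 0.56 m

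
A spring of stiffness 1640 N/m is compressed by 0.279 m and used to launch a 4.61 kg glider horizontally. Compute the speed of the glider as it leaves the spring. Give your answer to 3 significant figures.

Spring PE converts entirely to kinetic energy: ½kx² = ½mv²
v = x√(k/m) = 0.279 × √(1640/4.61) = 5.262 m/s

v = 5.26 m/s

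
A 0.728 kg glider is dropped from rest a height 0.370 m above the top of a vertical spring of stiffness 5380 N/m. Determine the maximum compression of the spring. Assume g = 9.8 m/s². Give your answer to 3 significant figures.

x = 0.0327 m

Measuring PE from the top of the relaxed spring, at max compression the glider has dropped H + x with zero KE, so:
mg(H + x) = ½kx²
½(5380)x² − (0.728)(9.8)x − (0.728)(9.8)(0.370) = 0
2690x² − 7.134x − 2.640 = 0
x = [7.134 + √(50.90 + 28403)]/(2 × 2690) = 0.03268 m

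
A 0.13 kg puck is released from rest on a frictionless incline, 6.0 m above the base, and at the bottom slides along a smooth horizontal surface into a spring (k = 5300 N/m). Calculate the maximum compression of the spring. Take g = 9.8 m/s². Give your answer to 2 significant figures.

At max compression the puck is momentarily at rest: mgh = ½kx²
x = √(2mgh/k) = √(2 × 0.13 × 9.8 × 6.0 / 5300) = 0.05371 m

x = 0.054 m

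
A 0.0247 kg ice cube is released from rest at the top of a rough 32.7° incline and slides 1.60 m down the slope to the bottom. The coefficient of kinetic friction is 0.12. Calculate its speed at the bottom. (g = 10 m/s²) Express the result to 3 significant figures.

Energy: mgh = ½mv² + W_f, with h = L sinθ and W_f = μ_k (mg cosθ) L
mgh = mgL sinθ = (0.0247)(10)(1.60)sin32.7° = 0.21350 J
W_f = μ_k mg cosθ · L = (0.12)(0.0247)(10)cos32.7°·1.60 = 0.03991 J
½mv² = 0.21350 − 0.03991 = 0.17360 J
v = √(2 × 0.17360/0.0247) = 3.749 m/s

v = 3.75 m/s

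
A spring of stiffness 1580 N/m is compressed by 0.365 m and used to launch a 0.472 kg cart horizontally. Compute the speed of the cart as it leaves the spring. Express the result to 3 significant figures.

Conservation of energy: ½kx² = ½mv²
v = x√(k/m) = 0.365 × √(1580/0.472) = 21.12 m/s

v = 21.1 m/s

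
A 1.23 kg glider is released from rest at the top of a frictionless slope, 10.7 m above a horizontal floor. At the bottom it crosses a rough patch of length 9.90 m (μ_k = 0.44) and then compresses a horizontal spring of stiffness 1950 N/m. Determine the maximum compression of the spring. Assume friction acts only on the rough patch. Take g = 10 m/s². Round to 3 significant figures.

Initial energy: E₁ = mgh = (1.23)(10)(10.7) = 131.61 J
Friction removes W_f = μ_k mg d = (0.44)(1.23)(10)(9.90) = 53.58 J
Energy reaching the spring: E = 131.61 − 53.58 = 78.031 J
At max compression ½kx² = E ⇒ x = √(2E/k) = √(2 × 78.031/1950) = 0.2829 m

x = 0.283 m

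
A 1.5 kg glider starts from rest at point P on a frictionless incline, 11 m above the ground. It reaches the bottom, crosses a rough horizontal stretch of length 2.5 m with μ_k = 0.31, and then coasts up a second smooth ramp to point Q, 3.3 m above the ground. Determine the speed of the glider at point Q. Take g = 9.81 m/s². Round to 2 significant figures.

Energy at P: mgh₁ = (1.5)(9.81)(11) = 161.87 J
Friction loss: W_f = μ_k mg d = 11.40 J
At Q: ½mv² + mgh₂ = mgh₁ − W_f
½mv² = 161.87 − 11.40 − 48.559 = 101.90 J
v = √(2 × 101.90/1.5) = 11.66 m/s

v = 12 m/s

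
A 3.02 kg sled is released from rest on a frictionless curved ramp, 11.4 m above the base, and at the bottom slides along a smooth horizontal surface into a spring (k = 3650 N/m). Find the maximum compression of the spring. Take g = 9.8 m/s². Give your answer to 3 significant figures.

At max compression the sled is momentarily at rest: mgh = ½kx²
x = √(2mgh/k) = √(2 × 3.02 × 9.8 × 11.4 / 3650) = 0.4300 m

x = 0.430 m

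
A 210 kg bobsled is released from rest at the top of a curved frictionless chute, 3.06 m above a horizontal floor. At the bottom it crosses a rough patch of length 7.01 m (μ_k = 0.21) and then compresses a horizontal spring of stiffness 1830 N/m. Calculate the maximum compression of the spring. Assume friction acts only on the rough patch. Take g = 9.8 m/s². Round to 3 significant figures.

Initial energy: E₁ = mgh = (210)(9.8)(3.06) = 6297.5 J
Friction removes W_f = μ_k mg d = (0.21)(210)(9.8)(7.01) = 3030 J
Energy reaching the spring: E = 6297.5 − 3030 = 3267.9 J
At max compression ½kx² = E ⇒ x = √(2E/k) = √(2 × 3267.9/1830) = 1.890 m

x = 1.89 m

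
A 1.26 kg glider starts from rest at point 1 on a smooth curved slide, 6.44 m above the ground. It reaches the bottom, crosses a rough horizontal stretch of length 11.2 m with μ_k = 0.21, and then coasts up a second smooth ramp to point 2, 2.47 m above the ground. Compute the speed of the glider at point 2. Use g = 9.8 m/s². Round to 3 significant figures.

Energy at 1: mgh₁ = (1.26)(9.8)(6.44) = 79.521 J
Friction loss: W_f = μ_k mg d = 29.04 J
At 2: ½mv² + mgh₂ = mgh₁ − W_f
½mv² = 79.521 − 29.04 − 30.500 = 19.979 J
v = √(2 × 19.979/1.26) = 5.631 m/s

v = 5.63 m/s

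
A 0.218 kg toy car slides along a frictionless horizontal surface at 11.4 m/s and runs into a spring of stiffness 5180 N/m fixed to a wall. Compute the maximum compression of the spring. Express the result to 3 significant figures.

x = 0.0740 m

All KE is stored as spring PE at maximum compression: ½mv² = ½kx²
x = v√(m/k) = 11.4 × √(0.218/5180) = 0.07396 m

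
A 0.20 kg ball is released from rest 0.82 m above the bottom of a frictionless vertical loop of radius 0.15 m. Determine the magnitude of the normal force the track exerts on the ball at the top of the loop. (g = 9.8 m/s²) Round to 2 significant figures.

Energy from release to top (height 2r): mgh = ½mv_top² + mg(2r)
v_top² = 2g(h − 2r) = 2(9.8)(0.82 − 0.3000) = 10.192 m²/s²
At the top, both N and weight point toward the centre: N + mg = mv_top²/r
N = m(v_top²/r − g) = 0.20(10.192/0.15 − 9.8) = 11.63 N

N = 12 N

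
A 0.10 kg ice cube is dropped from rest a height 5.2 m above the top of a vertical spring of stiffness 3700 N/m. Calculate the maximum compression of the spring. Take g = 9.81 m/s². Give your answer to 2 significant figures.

Take the reference level at the top of the uncompressed spring. At max compression the cube has fallen H + x and is momentarily at rest:
mg(H + x) = ½kx²
½(3700)x² − (0.10)(9.81)x − (0.10)(9.81)(5.2) = 0
1850x² − 0.9810x − 5.101 = 0
x = [0.9810 + √(0.9624 + 37749)]/(2 × 1850) = 0.05278 m

x = 0.053 m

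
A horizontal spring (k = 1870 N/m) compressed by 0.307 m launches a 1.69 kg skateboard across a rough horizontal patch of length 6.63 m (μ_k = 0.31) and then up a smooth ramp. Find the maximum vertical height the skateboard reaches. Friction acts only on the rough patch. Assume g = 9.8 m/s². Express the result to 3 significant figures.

Spring energy: E₀ = ½kx² = ½(1870)(0.307)² = 88.123 J
Friction: W_f = μ_k mg d = (0.31)(1.69)(9.8)(6.63) = 34.04 J
Energy at base of ramp: E = 88.123 − 34.04 = 54.083 J
At max height all remaining energy is PE: mgh = E ⇒ h = E/(mg) = 54.083/(1.69 × 9.8) = 3.265 m

h = 3.27 m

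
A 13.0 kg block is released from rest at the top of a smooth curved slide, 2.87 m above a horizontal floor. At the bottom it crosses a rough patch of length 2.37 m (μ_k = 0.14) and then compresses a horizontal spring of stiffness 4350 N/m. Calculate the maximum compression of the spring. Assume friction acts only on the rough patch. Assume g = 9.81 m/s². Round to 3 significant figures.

x = 0.386 m

Initial energy: E₁ = mgh = (13.0)(9.81)(2.87) = 366.01 J
Friction removes W_f = μ_k mg d = (0.14)(13.0)(9.81)(2.37) = 42.31 J
Energy reaching the spring: E = 366.01 − 42.31 = 323.70 J
At max compression ½kx² = E ⇒ x = √(2E/k) = √(2 × 323.70/4350) = 0.3858 m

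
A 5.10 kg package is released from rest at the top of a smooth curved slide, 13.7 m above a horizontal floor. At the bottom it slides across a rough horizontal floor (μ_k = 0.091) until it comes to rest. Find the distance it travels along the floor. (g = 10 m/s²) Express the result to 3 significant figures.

d = 151 m

Applying the work–energy principle:
At rest all PE has been dissipated by friction: mgh = μ_k m g d
d = h/μ_k = 13.7/0.091 = 150.5 m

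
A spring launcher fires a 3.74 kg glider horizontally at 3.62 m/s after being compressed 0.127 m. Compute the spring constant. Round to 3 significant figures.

½kx² = ½mv²
k = mv²/x² = (3.74)(3.62)²/(0.127)² = 3039 N/m

k = 3040 N/m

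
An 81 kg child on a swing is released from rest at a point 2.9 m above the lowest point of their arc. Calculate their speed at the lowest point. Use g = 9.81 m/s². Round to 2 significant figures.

v = 7.5 m/s

Mechanical energy is conserved (no friction): mgh = ½mv²
The mass cancels from both sides.
v = √(2gh) = √(2 × 9.81 × 2.9) = √56.898 = 7.543 m/s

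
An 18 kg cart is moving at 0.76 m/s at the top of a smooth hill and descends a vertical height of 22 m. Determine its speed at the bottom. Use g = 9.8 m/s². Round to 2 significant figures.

Equating total energy at the two states: ½mv₀² + mgh = ½mv²
The mass cancels from both sides.
v² = v₀² + 2gh = (0.76)² + 2(9.8)(22) = 431.78
v = √431.78 = 20.78 m/s

v = 21 m/s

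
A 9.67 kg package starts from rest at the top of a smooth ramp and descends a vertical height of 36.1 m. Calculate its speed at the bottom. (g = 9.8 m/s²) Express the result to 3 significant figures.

By conservation of mechanical energy, mgh = ½mv²
The mass cancels from both sides.
v = √(2gh) = √(2 × 9.8 × 36.1) = √707.56 = 26.60 m/s

v = 26.6 m/s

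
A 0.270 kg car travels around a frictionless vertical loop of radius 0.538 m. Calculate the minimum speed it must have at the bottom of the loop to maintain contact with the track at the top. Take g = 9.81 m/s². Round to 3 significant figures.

v = 5.14 m/s

At the top: mg = mv_top²/r ⇒ v_top² = gr = 5.278 m²/s²
Energy from bottom to top (height 2r): ½mv_bot² = ½mv_top² + mg(2r)
v_bot² = gr + 4gr = 5gr = 26.39
v_bot = √(5gr) = 5.137 m/s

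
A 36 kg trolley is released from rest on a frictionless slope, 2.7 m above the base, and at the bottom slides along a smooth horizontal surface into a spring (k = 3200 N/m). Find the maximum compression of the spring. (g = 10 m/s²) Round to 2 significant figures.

x = 0.78 m

At max compression the trolley is momentarily at rest: mgh = ½kx²
x = √(2mgh/k) = √(2 × 36 × 10 × 2.7 / 3200) = 0.7794 m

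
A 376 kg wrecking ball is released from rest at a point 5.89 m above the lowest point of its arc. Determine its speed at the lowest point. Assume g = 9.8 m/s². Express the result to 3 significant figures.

v = 10.7 m/s

Energy conservation between the two points: mgh = ½mv²
v = √(2gh) = √(2 × 9.8 × 5.89) = √115.44 = 10.74 m/s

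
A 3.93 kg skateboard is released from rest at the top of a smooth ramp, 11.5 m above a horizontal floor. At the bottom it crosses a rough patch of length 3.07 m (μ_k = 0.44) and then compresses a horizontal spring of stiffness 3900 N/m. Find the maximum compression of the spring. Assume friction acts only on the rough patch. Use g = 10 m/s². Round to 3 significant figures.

x = 0.452 m

Initial energy: E₁ = mgh = (3.93)(10)(11.5) = 451.95 J
Friction removes W_f = μ_k mg d = (0.44)(3.93)(10)(3.07) = 53.09 J
Energy reaching the spring: E = 451.95 − 53.09 = 398.86 J
At max compression ½kx² = E ⇒ x = √(2E/k) = √(2 × 398.86/3900) = 0.4523 m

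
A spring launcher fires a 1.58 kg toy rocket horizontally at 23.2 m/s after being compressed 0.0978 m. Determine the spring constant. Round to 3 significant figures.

k = 88900 N/m

Spring PE at full compression equals KE at release: ½kx² = ½mv²
k = mv²/x² = (1.58)(23.2)²/(0.0978)² = 88911 N/m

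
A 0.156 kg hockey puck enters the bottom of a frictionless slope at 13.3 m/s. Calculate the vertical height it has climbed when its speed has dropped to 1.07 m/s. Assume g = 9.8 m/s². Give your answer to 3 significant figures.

h = 8.97 m

Energy balance between the two points: ½mv₁² = ½mv₂² + mgh
h = (v₁² − v₂²)/(2g) = (13.3² − 1.07²)/(2 × 9.8) = 8.967 m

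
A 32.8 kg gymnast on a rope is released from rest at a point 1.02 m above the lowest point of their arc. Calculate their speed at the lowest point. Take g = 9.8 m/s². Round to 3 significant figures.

v = 4.47 m/s

Energy conservation between the two points: mgh = ½mv²
v = √(2gh) = √(2 × 9.8 × 1.02) = √19.992 = 4.471 m/s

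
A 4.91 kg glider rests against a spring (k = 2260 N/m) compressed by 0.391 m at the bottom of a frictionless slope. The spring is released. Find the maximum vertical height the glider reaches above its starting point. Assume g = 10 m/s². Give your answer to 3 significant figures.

h = 3.52 m

At maximum height the glider is at rest, so ½kx² = mgh
h = kx²/(2mg) = (2260)(0.391)²/(2 × 4.91 × 10) = 3.518 m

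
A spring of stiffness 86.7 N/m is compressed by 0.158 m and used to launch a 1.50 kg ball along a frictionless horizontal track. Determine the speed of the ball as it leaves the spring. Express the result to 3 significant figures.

Conservation of energy: ½kx² = ½mv²
v = x√(k/m) = 0.158 × √(86.7/1.50) = 1.201 m/s

v = 1.20 m/s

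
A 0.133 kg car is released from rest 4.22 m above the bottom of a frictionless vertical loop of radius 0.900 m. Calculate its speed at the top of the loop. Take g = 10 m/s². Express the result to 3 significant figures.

Energy conservation: mgh = ½mv_top² + mg(2r)
v_top² = 2g(h − 2r) = 2(10)(4.22 − 1.800) = 48.40
v_top = 6.957 m/s

v = 6.96 m/s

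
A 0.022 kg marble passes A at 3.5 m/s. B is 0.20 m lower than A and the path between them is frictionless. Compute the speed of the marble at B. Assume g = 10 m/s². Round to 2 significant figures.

Mechanical energy is conserved (no friction): ½mv₀² + mgh = ½mv²
v² = v₀² + 2gh = (3.5)² + 2(10)(0.20) = 16.250
v = √16.250 = 4.031 m/s

v = 4.0 m/s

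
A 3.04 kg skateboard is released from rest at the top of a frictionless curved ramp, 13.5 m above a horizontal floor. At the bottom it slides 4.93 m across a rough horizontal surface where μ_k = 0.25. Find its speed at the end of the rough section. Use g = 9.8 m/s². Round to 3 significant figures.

v = 15.5 m/s

Applying the work–energy principle:
mgh = ½mv² + μ_k m g d
W_f = μ_k mg d = (0.25)(3.04)(9.8)(4.93) = 36.72 J
½mv² = mgh − W_f = 402.19 − 36.72 = 365.47 J
v = √(2 × 365.47/3.04) = 15.51 m/s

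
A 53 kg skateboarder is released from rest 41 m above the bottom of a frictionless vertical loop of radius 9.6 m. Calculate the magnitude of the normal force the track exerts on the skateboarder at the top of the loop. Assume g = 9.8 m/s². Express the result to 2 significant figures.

Energy from release to top (height 2r): mgh = ½mv_top² + mg(2r)
v_top² = 2g(h − 2r) = 2(9.8)(41 − 19.20) = 427.28 m²/s²
At the top, both N and weight point toward the centre: N + mg = mv_top²/r
N = m(v_top²/r − g) = 53(427.28/9.6 − 9.8) = 1840 N

N = 1800 N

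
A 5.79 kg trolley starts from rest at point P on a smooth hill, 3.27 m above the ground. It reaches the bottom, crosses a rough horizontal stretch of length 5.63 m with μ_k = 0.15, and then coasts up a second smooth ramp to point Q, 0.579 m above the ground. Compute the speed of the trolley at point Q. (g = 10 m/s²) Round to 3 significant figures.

Energy at P: mgh₁ = (5.79)(10)(3.27) = 189.33 J
Friction loss: W_f = μ_k mg d = 48.90 J
At Q: ½mv² + mgh₂ = mgh₁ − W_f
½mv² = 189.33 − 48.90 − 33.524 = 106.91 J
v = √(2 × 106.91/5.79) = 6.077 m/s

v = 6.08 m/s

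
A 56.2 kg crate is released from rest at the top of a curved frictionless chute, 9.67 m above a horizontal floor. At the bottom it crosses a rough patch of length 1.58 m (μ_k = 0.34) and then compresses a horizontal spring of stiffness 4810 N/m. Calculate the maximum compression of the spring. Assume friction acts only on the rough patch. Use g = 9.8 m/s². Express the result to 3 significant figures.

x = 1.45 m

Initial energy: E₁ = mgh = (56.2)(9.8)(9.67) = 5325.8 J
Friction removes W_f = μ_k mg d = (0.34)(56.2)(9.8)(1.58) = 295.9 J
Energy reaching the spring: E = 5325.8 − 295.9 = 5030.0 J
At max compression ½kx² = E ⇒ x = √(2E/k) = √(2 × 5030.0/4810) = 1.446 m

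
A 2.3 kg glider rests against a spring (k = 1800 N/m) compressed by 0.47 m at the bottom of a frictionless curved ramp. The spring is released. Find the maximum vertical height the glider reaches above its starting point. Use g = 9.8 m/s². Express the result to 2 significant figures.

All spring PE becomes gravitational PE at the highest point: ½kx² = mgh
h = kx²/(2mg) = (1800)(0.47)²/(2 × 2.3 × 9.8) = 8.820 m

h = 8.8 m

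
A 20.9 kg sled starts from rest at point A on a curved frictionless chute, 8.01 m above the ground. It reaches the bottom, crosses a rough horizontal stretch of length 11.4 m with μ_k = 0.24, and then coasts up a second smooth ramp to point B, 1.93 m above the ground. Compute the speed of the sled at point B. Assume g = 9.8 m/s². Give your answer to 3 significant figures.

Energy at A: mgh₁ = (20.9)(9.8)(8.01) = 1640.6 J
Friction loss: W_f = μ_k mg d = 560.4 J
At B: ½mv² + mgh₂ = mgh₁ − W_f
½mv² = 1640.6 − 560.4 − 395.30 = 684.92 J
v = √(2 × 684.92/20.9) = 8.096 m/s

v = 8.10 m/s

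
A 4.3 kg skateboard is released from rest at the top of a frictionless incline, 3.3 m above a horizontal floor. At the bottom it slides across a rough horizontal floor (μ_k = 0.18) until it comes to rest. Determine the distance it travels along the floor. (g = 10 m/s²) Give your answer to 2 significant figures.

Energy at the top = energy at the end + work done against friction:
At rest all PE has been dissipated by friction: mgh = μ_k m g d
d = h/μ_k = 3.3/0.18 = 18.33 m

d = 18 m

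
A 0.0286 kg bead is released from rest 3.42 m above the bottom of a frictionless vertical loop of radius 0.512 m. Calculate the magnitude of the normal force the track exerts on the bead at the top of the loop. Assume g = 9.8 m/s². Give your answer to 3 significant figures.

N = 2.34 N

Energy from release to top (height 2r): mgh = ½mv_top² + mg(2r)
v_top² = 2g(h − 2r) = 2(9.8)(3.42 − 1.024) = 46.962 m²/s²
At the top, both N and weight point toward the centre: N + mg = mv_top²/r
N = m(v_top²/r − g) = 0.0286(46.962/0.512 − 9.8) = 2.343 N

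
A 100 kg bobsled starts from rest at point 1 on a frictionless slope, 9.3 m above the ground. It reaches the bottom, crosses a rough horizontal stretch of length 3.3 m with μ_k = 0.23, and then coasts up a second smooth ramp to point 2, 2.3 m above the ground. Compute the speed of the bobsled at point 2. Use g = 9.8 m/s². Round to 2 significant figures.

Energy at 1: mgh₁ = (100)(9.8)(9.3) = 9114.0 J
Friction loss: W_f = μ_k mg d = 743.8 J
At 2: ½mv² + mgh₂ = mgh₁ − W_f
½mv² = 9114.0 − 743.8 − 2254.0 = 6116.2 J
v = √(2 × 6116.2/100) = 11.06 m/s

v = 11 m/s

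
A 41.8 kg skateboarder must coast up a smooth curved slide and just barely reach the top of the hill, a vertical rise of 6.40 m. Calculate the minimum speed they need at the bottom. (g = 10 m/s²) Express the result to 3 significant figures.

v = 11.3 m/s

At the top they are momentarily at rest, so all KE converts to PE: ½mv² = mgh
v = √(2gh) = √(2 × 10 × 6.40) = 11.31 m/s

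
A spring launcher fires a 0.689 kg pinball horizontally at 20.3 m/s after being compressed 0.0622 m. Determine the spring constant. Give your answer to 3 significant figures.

Energy stored in the spring equals the launch KE: ½kx² = ½mv²
k = mv²/x² = (0.689)(20.3)²/(0.0622)² = 73389 N/m

k = 73400 N/m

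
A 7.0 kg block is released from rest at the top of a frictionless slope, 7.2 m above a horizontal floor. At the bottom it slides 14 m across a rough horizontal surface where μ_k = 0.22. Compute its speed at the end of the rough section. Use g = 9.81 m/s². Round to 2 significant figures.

v = 9.0 m/s

Energy at the top = energy at the end + work done against friction:
mgh = ½mv² + μ_k m g d
W_f = μ_k mg d = (0.22)(7.0)(9.81)(14) = 211.5 J
½mv² = mgh − W_f = 494.42 − 211.5 = 282.92 J
v = √(2 × 282.92/7.0) = 8.991 m/s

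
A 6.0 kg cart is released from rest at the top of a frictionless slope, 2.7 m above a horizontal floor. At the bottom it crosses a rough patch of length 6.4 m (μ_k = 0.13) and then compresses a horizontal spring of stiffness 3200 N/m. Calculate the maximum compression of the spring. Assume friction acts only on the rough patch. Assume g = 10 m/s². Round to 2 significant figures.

x = 0.26 m

Initial energy: E₁ = mgh = (6.0)(10)(2.7) = 162.00 J
Friction removes W_f = μ_k mg d = (0.13)(6.0)(10)(6.4) = 49.92 J
Energy reaching the spring: E = 162.00 − 49.92 = 112.08 J
At max compression ½kx² = E ⇒ x = √(2E/k) = √(2 × 112.08/3200) = 0.2647 m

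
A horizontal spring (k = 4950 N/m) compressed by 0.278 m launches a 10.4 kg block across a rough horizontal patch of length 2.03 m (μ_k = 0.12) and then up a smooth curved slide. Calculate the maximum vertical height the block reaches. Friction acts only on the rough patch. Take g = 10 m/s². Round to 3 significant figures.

Spring energy: E₀ = ½kx² = ½(4950)(0.278)² = 191.28 J
Friction: W_f = μ_k mg d = (0.12)(10.4)(10)(2.03) = 25.33 J
Energy at base of ramp: E = 191.28 − 25.33 = 165.94 J
At max height all remaining energy is PE: mgh = E ⇒ h = E/(mg) = 165.94/(10.4 × 10) = 1.596 m

h = 1.60 m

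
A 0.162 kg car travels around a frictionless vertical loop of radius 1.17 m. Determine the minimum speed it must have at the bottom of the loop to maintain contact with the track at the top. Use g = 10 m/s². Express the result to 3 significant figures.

v = 7.65 m/s

At the top: mg = mv_top²/r ⇒ v_top² = gr = 11.70 m²/s²
Energy from bottom to top (height 2r): ½mv_bot² = ½mv_top² + mg(2r)
v_bot² = gr + 4gr = 5gr = 58.50
v_bot = √(5gr) = 7.649 m/s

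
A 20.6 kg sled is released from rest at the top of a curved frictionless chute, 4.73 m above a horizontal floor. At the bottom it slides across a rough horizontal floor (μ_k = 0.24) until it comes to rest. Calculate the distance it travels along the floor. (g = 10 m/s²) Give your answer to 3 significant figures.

d = 19.7 m

Energy bookkeeping (friction removes W_f = μ_k N d):
At rest all PE has been dissipated by friction: mgh = μ_k m g d
d = h/μ_k = 4.73/0.24 = 19.71 m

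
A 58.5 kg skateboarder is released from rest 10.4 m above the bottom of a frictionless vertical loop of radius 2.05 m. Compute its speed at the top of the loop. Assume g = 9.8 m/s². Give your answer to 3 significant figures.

Energy conservation: mgh = ½mv_top² + mg(2r)
v_top² = 2g(h − 2r) = 2(9.8)(10.4 − 4.100) = 123.5
v_top = 11.11 m/s

v = 11.1 m/s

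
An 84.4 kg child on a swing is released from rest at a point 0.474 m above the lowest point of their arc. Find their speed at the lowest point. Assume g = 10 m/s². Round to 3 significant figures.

v = 3.08 m/s

Equating total energy at the two states: mgh = ½mv²
v = √(2gh) = √(2 × 10 × 0.474) = √9.4800 = 3.079 m/s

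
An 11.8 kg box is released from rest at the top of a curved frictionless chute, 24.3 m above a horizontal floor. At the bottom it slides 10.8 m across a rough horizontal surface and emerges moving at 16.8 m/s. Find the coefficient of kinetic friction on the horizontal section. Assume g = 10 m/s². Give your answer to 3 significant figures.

Energy at the top = energy at the end + work done against friction:
mgh = ½mv² + μ_k m g d
mgh = 2867.4 J; ½mv² = 1665.2 J
W_f = 2867.4 − 1665.2 = 1202 J
μ_k = W_f/(mg·d) = 1202/(118.0 × 10.8) = 0.9433

μ_k = 0.943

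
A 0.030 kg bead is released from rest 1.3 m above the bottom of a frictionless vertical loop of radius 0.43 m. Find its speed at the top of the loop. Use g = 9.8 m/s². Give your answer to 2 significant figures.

Energy conservation: mgh = ½mv_top² + mg(2r)
v_top² = 2g(h − 2r) = 2(9.8)(1.3 − 0.8600) = 8.624
v_top = 2.937 m/s

v = 2.9 m/s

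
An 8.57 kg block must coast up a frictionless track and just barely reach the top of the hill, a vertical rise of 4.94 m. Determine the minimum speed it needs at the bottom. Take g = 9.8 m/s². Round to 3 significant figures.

At the top it is momentarily at rest, so all KE converts to PE: ½mv² = mgh
v = √(2gh) = √(2 × 9.8 × 4.94) = 9.840 m/s

v = 9.84 m/s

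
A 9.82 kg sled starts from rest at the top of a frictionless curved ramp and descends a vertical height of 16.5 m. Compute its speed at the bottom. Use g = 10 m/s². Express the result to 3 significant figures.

Mechanical energy is conserved (no friction): mgh = ½mv²
v = √(2gh) = √(2 × 10 × 16.5) = √330.00 = 18.17 m/s

v = 18.2 m/s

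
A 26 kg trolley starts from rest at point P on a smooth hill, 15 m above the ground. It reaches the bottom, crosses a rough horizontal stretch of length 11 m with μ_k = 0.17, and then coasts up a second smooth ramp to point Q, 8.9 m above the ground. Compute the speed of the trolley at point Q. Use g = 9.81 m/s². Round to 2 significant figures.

v = 9.1 m/s

Energy at P: mgh₁ = (26)(9.81)(15) = 3825.9 J
Friction loss: W_f = μ_k mg d = 477.0 J
At Q: ½mv² + mgh₂ = mgh₁ − W_f
½mv² = 3825.9 − 477.0 − 2270.0 = 1078.9 J
v = √(2 × 1078.9/26) = 9.110 m/s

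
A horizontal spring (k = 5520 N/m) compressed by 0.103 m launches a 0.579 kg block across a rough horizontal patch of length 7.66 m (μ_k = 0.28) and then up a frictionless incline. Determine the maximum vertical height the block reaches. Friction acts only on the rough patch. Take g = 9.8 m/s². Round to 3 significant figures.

h = 3.02 m

Spring energy: E₀ = ½kx² = ½(5520)(0.103)² = 29.281 J
Friction: W_f = μ_k mg d = (0.28)(0.579)(9.8)(7.66) = 12.17 J
Energy at base of ramp: E = 29.281 − 12.17 = 17.111 J
At max height all remaining energy is PE: mgh = E ⇒ h = E/(mg) = 17.111/(0.579 × 9.8) = 3.016 m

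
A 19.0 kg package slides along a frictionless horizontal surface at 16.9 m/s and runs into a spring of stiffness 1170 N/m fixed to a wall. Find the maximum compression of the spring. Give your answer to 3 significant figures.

x = 2.15 m

At max compression the package is momentarily at rest: ½mv² = ½kx²
x = v√(m/k) = 16.9 × √(19.0/1170) = 2.154 m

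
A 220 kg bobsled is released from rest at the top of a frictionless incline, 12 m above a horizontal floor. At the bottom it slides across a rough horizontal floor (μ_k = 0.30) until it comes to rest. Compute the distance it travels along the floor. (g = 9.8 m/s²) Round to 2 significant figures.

d = 40 m

Energy at the top = energy at the end + work done against friction:
At rest all PE has been dissipated by friction: mgh = μ_k m g d
d = h/μ_k = 12/0.30 = 40.00 m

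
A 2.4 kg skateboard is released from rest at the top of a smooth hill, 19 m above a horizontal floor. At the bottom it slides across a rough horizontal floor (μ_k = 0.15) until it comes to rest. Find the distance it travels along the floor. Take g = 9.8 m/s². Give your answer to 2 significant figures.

Energy at the top = energy at the end + work done against friction:
At rest all PE has been dissipated by friction: mgh = μ_k m g d
d = h/μ_k = 19/0.15 = 126.7 m

d = 130 m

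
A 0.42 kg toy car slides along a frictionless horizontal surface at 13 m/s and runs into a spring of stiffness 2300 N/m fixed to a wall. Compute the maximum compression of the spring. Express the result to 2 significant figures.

x = 0.18 m

All KE is stored as spring PE at maximum compression: ½mv² = ½kx²
x = v√(m/k) = 13 × √(0.42/2300) = 0.1757 m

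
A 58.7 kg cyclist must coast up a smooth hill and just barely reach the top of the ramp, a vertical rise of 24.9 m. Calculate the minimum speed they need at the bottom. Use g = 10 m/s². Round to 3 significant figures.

v = 22.3 m/s

At the top they are momentarily at rest, so all KE converts to PE: ½mv² = mgh
v = √(2gh) = √(2 × 10 × 24.9) = 22.32 m/s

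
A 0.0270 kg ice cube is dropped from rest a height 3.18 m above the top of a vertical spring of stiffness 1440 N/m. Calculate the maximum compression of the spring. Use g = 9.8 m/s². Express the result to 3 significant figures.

x = 0.0344 m

Let x be the compression. The total drop is H + x, and the cube is instantaneously at rest at max compression, so energy conservation gives:
mg(H + x) = ½kx²
½(1440)x² − (0.0270)(9.8)x − (0.0270)(9.8)(3.18) = 0
720.0x² − 0.2646x − 0.8414 = 0
x = [0.2646 + √(0.07001 + 2423.3)]/(2 × 720.0) = 0.03437 m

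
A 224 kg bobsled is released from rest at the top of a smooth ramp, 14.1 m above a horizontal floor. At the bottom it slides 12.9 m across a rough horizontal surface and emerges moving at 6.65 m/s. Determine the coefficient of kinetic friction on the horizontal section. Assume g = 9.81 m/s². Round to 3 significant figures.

μ_k = 0.918

Applying the work–energy principle:
mgh = ½mv² + μ_k m g d
mgh = 30984 J; ½mv² = 4952.9 J
W_f = 30984 − 4952.9 = 26031 J
μ_k = W_f/(mg·d) = 26031/(2197 × 12.9) = 0.9183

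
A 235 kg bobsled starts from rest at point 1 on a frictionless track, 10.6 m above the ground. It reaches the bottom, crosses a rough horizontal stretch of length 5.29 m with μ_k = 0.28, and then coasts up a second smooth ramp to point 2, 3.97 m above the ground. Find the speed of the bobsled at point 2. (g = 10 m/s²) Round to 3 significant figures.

v = 10.1 m/s

Energy at 1: mgh₁ = (235)(10)(10.6) = 24910 J
Friction loss: W_f = μ_k mg d = 3481 J
At 2: ½mv² + mgh₂ = mgh₁ − W_f
½mv² = 24910 − 3481 − 9329.5 = 12100 J
v = √(2 × 12100/235) = 10.15 m/s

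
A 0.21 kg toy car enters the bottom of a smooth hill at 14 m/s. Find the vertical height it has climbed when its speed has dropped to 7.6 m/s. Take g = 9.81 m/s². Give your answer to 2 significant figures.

Energy balance between the two points: ½mv₁² = ½mv₂² + mgh
h = (v₁² − v₂²)/(2g) = (14² − 7.6²)/(2 × 9.81) = 7.046 m

h = 7.0 m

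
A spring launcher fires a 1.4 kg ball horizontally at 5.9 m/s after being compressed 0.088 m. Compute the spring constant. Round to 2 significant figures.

k = 6300 N/m

½kx² = ½mv²
k = mv²/x² = (1.4)(5.9)²/(0.088)² = 6293 N/m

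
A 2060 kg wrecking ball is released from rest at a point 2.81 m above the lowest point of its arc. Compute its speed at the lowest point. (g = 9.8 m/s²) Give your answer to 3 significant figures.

v = 7.42 m/s

Energy conservation between the two points: mgh = ½mv²
v = √(2gh) = √(2 × 9.8 × 2.81) = √55.076 = 7.421 m/s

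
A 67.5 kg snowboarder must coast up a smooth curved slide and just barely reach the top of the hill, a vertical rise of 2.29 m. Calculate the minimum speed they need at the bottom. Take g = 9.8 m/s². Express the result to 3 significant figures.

At the top they are momentarily at rest, so all KE converts to PE: ½mv² = mgh
v = √(2gh) = √(2 × 9.8 × 2.29) = 6.700 m/s

v = 6.70 m/s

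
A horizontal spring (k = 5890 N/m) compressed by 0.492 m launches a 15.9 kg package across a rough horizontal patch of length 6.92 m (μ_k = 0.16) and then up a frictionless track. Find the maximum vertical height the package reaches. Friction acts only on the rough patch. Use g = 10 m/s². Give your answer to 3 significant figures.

Spring energy: E₀ = ½kx² = ½(5890)(0.492)² = 712.88 J
Friction: W_f = μ_k mg d = (0.16)(15.9)(10)(6.92) = 176.0 J
Energy at base of ramp: E = 712.88 − 176.0 = 536.83 J
At max height all remaining energy is PE: mgh = E ⇒ h = E/(mg) = 536.83/(15.9 × 10) = 3.376 m

h = 3.38 m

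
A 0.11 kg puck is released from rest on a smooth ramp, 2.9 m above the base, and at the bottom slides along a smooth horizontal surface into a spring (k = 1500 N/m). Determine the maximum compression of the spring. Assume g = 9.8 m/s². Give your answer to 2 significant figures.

x = 0.065 m

Gravitational PE at the top equals spring PE at max compression: mgh = ½kx²
x = √(2mgh/k) = √(2 × 0.11 × 9.8 × 2.9 / 1500) = 0.06456 m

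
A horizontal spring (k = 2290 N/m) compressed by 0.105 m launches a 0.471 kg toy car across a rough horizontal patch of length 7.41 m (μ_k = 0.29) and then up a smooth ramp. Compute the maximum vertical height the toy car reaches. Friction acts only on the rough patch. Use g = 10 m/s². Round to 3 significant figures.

h = 0.531 m

Spring energy: E₀ = ½kx² = ½(2290)(0.105)² = 12.624 J
Friction: W_f = μ_k mg d = (0.29)(0.471)(10)(7.41) = 10.12 J
Energy at base of ramp: E = 12.624 − 10.12 = 2.5023 J
At max height all remaining energy is PE: mgh = E ⇒ h = E/(mg) = 2.5023/(0.471 × 10) = 0.5313 m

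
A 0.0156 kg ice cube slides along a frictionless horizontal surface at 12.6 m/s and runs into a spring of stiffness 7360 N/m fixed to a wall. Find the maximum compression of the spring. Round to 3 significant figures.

At max compression the cube is momentarily at rest: ½mv² = ½kx²
x = v√(m/k) = 12.6 × √(0.0156/7360) = 0.01834 m

x = 0.0183 m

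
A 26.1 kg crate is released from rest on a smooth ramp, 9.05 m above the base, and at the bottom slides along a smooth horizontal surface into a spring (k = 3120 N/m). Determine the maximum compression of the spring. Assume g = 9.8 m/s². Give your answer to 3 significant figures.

x = 1.22 m

Gravitational PE at the top equals spring PE at max compression: mgh = ½kx²
x = √(2mgh/k) = √(2 × 26.1 × 9.8 × 9.05 / 3120) = 1.218 m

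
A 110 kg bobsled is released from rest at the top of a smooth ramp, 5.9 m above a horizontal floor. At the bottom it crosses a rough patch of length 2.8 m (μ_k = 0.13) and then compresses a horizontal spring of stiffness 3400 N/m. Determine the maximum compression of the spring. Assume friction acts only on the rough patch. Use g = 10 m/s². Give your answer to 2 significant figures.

Initial energy: E₁ = mgh = (110)(10)(5.9) = 6490.0 J
Friction removes W_f = μ_k mg d = (0.13)(110)(10)(2.8) = 400.4 J
Energy reaching the spring: E = 6490.0 − 400.4 = 6089.6 J
At max compression ½kx² = E ⇒ x = √(2E/k) = √(2 × 6089.6/3400) = 1.893 m

x = 1.9 m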